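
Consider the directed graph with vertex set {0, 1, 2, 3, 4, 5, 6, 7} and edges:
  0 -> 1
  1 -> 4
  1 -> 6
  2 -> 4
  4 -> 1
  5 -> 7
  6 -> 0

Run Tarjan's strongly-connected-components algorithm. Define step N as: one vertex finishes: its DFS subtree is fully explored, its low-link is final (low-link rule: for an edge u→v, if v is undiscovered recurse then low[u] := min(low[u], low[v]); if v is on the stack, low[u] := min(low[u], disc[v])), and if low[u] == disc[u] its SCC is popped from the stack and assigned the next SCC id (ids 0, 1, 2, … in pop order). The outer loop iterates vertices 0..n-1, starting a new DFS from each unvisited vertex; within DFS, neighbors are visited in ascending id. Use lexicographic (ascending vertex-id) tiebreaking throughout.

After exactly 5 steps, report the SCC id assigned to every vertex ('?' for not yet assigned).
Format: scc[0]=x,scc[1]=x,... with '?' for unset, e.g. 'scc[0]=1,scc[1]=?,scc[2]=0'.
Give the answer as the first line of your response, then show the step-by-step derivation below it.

scc[0]=0,scc[1]=0,scc[2]=1,scc[3]=?,scc[4]=0,scc[5]=?,scc[6]=0,scc[7]=?

step 1: low=(low[0]=0,low[1]=1,low[2]=?,low[3]=?,low[4]=1,low[5]=?,low[6]=?,low[7]=?); scc=(scc[0]=?,scc[1]=?,scc[2]=?,scc[3]=?,scc[4]=?,scc[5]=?,scc[6]=?,scc[7]=?)
step 2: low=(low[0]=0,low[1]=1,low[2]=?,low[3]=?,low[4]=1,low[5]=?,low[6]=0,low[7]=?); scc=(scc[0]=?,scc[1]=?,scc[2]=?,scc[3]=?,scc[4]=?,scc[5]=?,scc[6]=?,scc[7]=?)
step 3: low=(low[0]=0,low[1]=0,low[2]=?,low[3]=?,low[4]=1,low[5]=?,low[6]=0,low[7]=?); scc=(scc[0]=?,scc[1]=?,scc[2]=?,scc[3]=?,scc[4]=?,scc[5]=?,scc[6]=?,scc[7]=?)
step 4: low=(low[0]=0,low[1]=0,low[2]=?,low[3]=?,low[4]=1,low[5]=?,low[6]=0,low[7]=?); scc=(scc[0]=0,scc[1]=0,scc[2]=?,scc[3]=?,scc[4]=0,scc[5]=?,scc[6]=0,scc[7]=?)
step 5: low=(low[0]=0,low[1]=0,low[2]=4,low[3]=?,low[4]=1,low[5]=?,low[6]=0,low[7]=?); scc=(scc[0]=0,scc[1]=0,scc[2]=1,scc[3]=?,scc[4]=0,scc[5]=?,scc[6]=0,scc[7]=?)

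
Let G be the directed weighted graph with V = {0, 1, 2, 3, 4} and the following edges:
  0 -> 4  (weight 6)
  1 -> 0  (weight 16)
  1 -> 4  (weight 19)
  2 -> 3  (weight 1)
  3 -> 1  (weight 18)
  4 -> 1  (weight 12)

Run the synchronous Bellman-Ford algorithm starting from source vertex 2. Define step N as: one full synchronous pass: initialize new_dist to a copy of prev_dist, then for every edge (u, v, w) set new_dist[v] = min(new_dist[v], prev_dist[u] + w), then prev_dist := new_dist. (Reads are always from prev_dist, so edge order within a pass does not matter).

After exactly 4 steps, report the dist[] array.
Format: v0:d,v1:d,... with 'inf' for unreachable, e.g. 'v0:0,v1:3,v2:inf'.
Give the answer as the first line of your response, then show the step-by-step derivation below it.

v0:35,v1:19,v2:0,v3:1,v4:38

step 1: dist = v0:inf,v1:inf,v2:0,v3:1,v4:inf
step 2: dist = v0:inf,v1:19,v2:0,v3:1,v4:inf
step 3: dist = v0:35,v1:19,v2:0,v3:1,v4:38
step 4: dist = v0:35,v1:19,v2:0,v3:1,v4:38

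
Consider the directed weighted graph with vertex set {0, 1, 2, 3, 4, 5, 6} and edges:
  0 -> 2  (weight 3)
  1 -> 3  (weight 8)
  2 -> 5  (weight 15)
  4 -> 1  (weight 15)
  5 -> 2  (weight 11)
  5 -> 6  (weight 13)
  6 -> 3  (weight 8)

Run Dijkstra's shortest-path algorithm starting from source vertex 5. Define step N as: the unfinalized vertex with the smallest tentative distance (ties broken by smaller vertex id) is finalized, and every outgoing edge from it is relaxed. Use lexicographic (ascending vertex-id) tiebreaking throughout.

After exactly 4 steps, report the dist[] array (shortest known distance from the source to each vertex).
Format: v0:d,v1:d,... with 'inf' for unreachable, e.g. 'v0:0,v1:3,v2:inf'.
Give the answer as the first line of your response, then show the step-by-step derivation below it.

v0:inf,v1:inf,v2:11,v3:21,v4:inf,v5:0,v6:13

step 1: dist = v0:inf,v1:inf,v2:11,v3:inf,v4:inf,v5:0,v6:13
step 2: dist = v0:inf,v1:inf,v2:11,v3:inf,v4:inf,v5:0,v6:13
step 3: dist = v0:inf,v1:inf,v2:11,v3:21,v4:inf,v5:0,v6:13
step 4: dist = v0:inf,v1:inf,v2:11,v3:21,v4:inf,v5:0,v6:13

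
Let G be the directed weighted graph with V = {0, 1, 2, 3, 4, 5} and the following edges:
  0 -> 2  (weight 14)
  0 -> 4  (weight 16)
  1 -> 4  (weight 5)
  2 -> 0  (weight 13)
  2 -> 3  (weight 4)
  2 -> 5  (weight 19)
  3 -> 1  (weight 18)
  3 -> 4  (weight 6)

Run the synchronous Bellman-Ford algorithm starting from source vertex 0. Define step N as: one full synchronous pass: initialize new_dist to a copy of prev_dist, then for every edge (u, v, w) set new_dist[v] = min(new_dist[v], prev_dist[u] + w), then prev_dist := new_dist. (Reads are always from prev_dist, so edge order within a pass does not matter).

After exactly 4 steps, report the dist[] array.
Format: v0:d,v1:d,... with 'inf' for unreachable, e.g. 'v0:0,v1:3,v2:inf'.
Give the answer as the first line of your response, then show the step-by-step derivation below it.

v0:0,v1:36,v2:14,v3:18,v4:16,v5:33

step 1: dist = v0:0,v1:inf,v2:14,v3:inf,v4:16,v5:inf
step 2: dist = v0:0,v1:inf,v2:14,v3:18,v4:16,v5:33
step 3: dist = v0:0,v1:36,v2:14,v3:18,v4:16,v5:33
step 4: dist = v0:0,v1:36,v2:14,v3:18,v4:16,v5:33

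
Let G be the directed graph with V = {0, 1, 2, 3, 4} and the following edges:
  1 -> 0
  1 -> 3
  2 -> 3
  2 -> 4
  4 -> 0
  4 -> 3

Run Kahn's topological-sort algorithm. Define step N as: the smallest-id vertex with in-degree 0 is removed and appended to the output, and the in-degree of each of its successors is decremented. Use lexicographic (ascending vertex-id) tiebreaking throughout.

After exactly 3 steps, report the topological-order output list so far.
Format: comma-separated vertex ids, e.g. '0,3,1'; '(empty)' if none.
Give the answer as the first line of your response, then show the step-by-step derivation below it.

1,2,4

step 1: output 1; order=[1]; indeg=(1,0,0,2,1)
step 2: output 2; order=[1,2]; indeg=(1,0,0,1,0)
step 3: output 4; order=[1,2,4]; indeg=(0,0,0,0,0)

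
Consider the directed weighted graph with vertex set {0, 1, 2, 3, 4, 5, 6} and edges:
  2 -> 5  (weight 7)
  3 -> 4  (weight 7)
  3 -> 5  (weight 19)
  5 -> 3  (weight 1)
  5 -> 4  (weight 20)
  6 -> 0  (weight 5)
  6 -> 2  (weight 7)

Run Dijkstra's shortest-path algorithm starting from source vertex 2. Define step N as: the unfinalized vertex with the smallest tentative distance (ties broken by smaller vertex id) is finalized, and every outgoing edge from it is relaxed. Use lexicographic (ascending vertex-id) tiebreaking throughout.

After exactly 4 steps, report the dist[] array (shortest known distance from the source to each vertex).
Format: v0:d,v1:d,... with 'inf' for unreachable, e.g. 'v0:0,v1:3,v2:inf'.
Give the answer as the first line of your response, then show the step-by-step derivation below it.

v0:inf,v1:inf,v2:0,v3:8,v4:15,v5:7,v6:inf

step 1: dist = v0:inf,v1:inf,v2:0,v3:inf,v4:inf,v5:7,v6:inf
step 2: dist = v0:inf,v1:inf,v2:0,v3:8,v4:27,v5:7,v6:inf
step 3: dist = v0:inf,v1:inf,v2:0,v3:8,v4:15,v5:7,v6:inf
step 4: dist = v0:inf,v1:inf,v2:0,v3:8,v4:15,v5:7,v6:inf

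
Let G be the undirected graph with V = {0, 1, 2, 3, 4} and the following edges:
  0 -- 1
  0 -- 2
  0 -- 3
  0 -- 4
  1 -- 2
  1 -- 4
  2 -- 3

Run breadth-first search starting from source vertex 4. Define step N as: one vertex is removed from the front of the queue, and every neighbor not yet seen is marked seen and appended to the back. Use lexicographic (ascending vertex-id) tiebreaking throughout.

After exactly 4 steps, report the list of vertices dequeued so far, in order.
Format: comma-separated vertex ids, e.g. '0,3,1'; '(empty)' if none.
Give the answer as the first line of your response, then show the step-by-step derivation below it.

4,0,1,2

step 1: dequeue 4; queue=[0,1]; order=4
step 2: dequeue 0; queue=[1,2,3]; order=4,0
step 3: dequeue 1; queue=[2,3]; order=4,0,1
step 4: dequeue 2; queue=[3]; order=4,0,1,2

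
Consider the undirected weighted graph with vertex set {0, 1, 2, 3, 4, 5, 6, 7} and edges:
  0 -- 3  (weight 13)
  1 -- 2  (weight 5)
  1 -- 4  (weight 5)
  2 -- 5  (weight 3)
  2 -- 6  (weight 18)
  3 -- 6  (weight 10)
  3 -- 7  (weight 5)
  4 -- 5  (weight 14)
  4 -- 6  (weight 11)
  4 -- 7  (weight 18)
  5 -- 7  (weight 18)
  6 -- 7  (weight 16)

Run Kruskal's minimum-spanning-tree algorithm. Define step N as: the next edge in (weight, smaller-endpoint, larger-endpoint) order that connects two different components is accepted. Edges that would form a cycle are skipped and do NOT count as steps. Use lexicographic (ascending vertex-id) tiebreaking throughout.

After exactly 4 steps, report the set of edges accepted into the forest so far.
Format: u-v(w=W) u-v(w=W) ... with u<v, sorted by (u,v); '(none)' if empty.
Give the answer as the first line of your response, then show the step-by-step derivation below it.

1-2(w=5) 1-4(w=5) 2-5(w=3) 3-7(w=5)

step 1: add edge 2-5 (w=3); MST = {2-5(w=3)}
step 2: add edge 1-2 (w=5); MST = {1-2(w=5) 2-5(w=3)}
step 3: add edge 1-4 (w=5); MST = {1-2(w=5) 1-4(w=5) 2-5(w=3)}
step 4: add edge 3-7 (w=5); MST = {1-2(w=5) 1-4(w=5) 2-5(w=3) 3-7(w=5)}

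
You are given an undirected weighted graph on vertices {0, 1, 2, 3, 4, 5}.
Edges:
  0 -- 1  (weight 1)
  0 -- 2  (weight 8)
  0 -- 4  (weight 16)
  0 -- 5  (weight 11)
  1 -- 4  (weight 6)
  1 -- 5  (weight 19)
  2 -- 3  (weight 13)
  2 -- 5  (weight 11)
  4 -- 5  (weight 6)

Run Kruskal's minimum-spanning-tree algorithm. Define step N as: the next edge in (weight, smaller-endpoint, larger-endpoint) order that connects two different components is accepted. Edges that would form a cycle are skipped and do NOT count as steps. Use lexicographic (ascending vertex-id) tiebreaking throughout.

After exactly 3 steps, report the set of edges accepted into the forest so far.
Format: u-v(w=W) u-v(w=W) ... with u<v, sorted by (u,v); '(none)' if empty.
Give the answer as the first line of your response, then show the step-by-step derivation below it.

0-1(w=1) 1-4(w=6) 4-5(w=6)

step 1: add edge 0-1 (w=1); MST = {0-1(w=1)}
step 2: add edge 1-4 (w=6); MST = {0-1(w=1) 1-4(w=6)}
step 3: add edge 4-5 (w=6); MST = {0-1(w=1) 1-4(w=6) 4-5(w=6)}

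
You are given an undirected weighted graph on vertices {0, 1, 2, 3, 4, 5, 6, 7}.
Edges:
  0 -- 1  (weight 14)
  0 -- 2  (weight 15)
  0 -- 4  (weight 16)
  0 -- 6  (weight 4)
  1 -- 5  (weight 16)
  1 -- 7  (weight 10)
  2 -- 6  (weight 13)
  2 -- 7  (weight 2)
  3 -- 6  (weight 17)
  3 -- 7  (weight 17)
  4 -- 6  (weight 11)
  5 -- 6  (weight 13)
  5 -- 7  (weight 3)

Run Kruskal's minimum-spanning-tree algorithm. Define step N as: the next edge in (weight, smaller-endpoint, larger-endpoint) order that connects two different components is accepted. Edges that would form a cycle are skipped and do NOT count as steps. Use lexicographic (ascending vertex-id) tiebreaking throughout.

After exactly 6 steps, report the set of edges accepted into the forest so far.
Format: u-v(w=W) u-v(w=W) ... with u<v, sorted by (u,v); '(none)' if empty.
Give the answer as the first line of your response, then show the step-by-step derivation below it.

0-6(w=4) 1-7(w=10) 2-6(w=13) 2-7(w=2) 4-6(w=11) 5-7(w=3)

step 1: add edge 2-7 (w=2); MST = {2-7(w=2)}
step 2: add edge 5-7 (w=3); MST = {2-7(w=2) 5-7(w=3)}
step 3: add edge 0-6 (w=4); MST = {0-6(w=4) 2-7(w=2) 5-7(w=3)}
step 4: add edge 1-7 (w=10); MST = {0-6(w=4) 1-7(w=10) 2-7(w=2) 5-7(w=3)}
step 5: add edge 4-6 (w=11); MST = {0-6(w=4) 1-7(w=10) 2-7(w=2) 4-6(w=11) 5-7(w=3)}
step 6: add edge 2-6 (w=13); MST = {0-6(w=4) 1-7(w=10) 2-6(w=13) 2-7(w=2) 4-6(w=11) 5-7(w=3)}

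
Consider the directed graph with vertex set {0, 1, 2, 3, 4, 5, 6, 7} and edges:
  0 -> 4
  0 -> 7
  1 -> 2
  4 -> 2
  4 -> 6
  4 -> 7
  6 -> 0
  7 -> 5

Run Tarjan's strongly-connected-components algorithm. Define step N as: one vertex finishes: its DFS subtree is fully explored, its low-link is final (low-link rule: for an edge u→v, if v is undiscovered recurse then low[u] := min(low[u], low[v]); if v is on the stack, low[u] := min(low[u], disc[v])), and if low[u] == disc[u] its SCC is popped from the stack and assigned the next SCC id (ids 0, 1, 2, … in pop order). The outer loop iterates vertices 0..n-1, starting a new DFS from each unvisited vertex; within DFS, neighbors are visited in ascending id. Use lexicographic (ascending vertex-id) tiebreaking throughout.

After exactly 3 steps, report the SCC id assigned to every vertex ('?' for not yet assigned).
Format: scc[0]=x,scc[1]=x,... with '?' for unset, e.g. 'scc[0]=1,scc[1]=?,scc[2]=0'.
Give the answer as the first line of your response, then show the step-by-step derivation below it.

scc[0]=?,scc[1]=?,scc[2]=0,scc[3]=?,scc[4]=?,scc[5]=1,scc[6]=?,scc[7]=?

step 1: low=(low[0]=0,low[1]=?,low[2]=2,low[3]=?,low[4]=1,low[5]=?,low[6]=?,low[7]=?); scc=(scc[0]=?,scc[1]=?,scc[2]=0,scc[3]=?,scc[4]=?,scc[5]=?,scc[6]=?,scc[7]=?)
step 2: low=(low[0]=0,low[1]=?,low[2]=2,low[3]=?,low[4]=1,low[5]=?,low[6]=0,low[7]=?); scc=(scc[0]=?,scc[1]=?,scc[2]=0,scc[3]=?,scc[4]=?,scc[5]=?,scc[6]=?,scc[7]=?)
step 3: low=(low[0]=0,low[1]=?,low[2]=2,low[3]=?,low[4]=0,low[5]=5,low[6]=0,low[7]=4); scc=(scc[0]=?,scc[1]=?,scc[2]=0,scc[3]=?,scc[4]=?,scc[5]=1,scc[6]=?,scc[7]=?)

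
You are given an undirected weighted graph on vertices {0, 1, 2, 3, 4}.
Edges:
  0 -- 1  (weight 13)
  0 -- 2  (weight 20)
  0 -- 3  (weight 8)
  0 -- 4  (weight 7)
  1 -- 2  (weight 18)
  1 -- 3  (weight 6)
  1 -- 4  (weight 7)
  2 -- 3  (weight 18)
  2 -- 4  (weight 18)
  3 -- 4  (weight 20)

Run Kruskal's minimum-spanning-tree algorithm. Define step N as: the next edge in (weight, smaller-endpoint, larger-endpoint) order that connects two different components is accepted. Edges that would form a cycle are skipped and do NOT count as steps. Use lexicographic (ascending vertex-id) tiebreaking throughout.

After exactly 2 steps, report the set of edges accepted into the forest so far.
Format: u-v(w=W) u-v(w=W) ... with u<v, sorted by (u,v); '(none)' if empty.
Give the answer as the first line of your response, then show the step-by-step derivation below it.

0-4(w=7) 1-3(w=6)

step 1: add edge 1-3 (w=6); MST = {1-3(w=6)}
step 2: add edge 0-4 (w=7); MST = {0-4(w=7) 1-3(w=6)}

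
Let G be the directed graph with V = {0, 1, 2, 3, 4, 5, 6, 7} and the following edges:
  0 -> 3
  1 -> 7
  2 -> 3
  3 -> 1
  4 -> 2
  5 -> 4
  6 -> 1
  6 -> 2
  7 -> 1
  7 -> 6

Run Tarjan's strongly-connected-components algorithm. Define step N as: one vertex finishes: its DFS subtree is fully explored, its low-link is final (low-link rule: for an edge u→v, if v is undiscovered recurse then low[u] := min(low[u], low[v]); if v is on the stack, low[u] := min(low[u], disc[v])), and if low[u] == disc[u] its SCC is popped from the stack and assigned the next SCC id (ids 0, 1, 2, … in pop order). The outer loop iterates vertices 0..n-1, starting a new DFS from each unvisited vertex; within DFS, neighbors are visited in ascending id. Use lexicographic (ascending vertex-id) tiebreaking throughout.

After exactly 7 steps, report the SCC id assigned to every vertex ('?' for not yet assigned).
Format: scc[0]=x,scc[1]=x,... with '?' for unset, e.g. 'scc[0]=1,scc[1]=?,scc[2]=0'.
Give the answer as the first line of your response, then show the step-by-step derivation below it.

scc[0]=1,scc[1]=0,scc[2]=0,scc[3]=0,scc[4]=2,scc[5]=?,scc[6]=0,scc[7]=0

step 1: low=(low[0]=0,low[1]=2,low[2]=1,low[3]=1,low[4]=?,low[5]=?,low[6]=2,low[7]=2); scc=(scc[0]=?,scc[1]=?,scc[2]=?,scc[3]=?,scc[4]=?,scc[5]=?,scc[6]=?,scc[7]=?)
step 2: low=(low[0]=0,low[1]=2,low[2]=1,low[3]=1,low[4]=?,low[5]=?,low[6]=1,low[7]=2); scc=(scc[0]=?,scc[1]=?,scc[2]=?,scc[3]=?,scc[4]=?,scc[5]=?,scc[6]=?,scc[7]=?)
step 3: low=(low[0]=0,low[1]=2,low[2]=1,low[3]=1,low[4]=?,low[5]=?,low[6]=1,low[7]=1); scc=(scc[0]=?,scc[1]=?,scc[2]=?,scc[3]=?,scc[4]=?,scc[5]=?,scc[6]=?,scc[7]=?)
step 4: low=(low[0]=0,low[1]=1,low[2]=1,low[3]=1,low[4]=?,low[5]=?,low[6]=1,low[7]=1); scc=(scc[0]=?,scc[1]=?,scc[2]=?,scc[3]=?,scc[4]=?,scc[5]=?,scc[6]=?,scc[7]=?)
step 5: low=(low[0]=0,low[1]=1,low[2]=1,low[3]=1,low[4]=?,low[5]=?,low[6]=1,low[7]=1); scc=(scc[0]=?,scc[1]=0,scc[2]=0,scc[3]=0,scc[4]=?,scc[5]=?,scc[6]=0,scc[7]=0)
step 6: low=(low[0]=0,low[1]=1,low[2]=1,low[3]=1,low[4]=?,low[5]=?,low[6]=1,low[7]=1); scc=(scc[0]=1,scc[1]=0,scc[2]=0,scc[3]=0,scc[4]=?,scc[5]=?,scc[6]=0,scc[7]=0)
step 7: low=(low[0]=0,low[1]=1,low[2]=1,low[3]=1,low[4]=6,low[5]=?,low[6]=1,low[7]=1); scc=(scc[0]=1,scc[1]=0,scc[2]=0,scc[3]=0,scc[4]=2,scc[5]=?,scc[6]=0,scc[7]=0)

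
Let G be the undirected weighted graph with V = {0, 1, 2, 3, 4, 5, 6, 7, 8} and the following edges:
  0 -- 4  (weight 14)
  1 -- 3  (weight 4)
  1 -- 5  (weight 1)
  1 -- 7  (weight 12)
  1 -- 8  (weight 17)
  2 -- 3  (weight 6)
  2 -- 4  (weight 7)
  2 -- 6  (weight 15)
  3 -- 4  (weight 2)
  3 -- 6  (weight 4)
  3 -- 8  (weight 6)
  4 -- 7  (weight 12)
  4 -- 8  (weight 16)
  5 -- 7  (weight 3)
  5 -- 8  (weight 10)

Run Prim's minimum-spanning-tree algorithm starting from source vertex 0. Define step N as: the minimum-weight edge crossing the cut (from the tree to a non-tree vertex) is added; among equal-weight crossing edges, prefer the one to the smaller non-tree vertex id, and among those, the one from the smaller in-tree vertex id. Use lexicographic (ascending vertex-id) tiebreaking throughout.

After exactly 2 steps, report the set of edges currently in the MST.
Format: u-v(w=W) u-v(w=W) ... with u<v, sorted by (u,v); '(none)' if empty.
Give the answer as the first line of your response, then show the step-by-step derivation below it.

0-4(w=14) 3-4(w=2)

step 1: add edge 0-4 (w=14); MST = {0-4(w=14)}
step 2: add edge 3-4 (w=2); MST = {0-4(w=14) 3-4(w=2)}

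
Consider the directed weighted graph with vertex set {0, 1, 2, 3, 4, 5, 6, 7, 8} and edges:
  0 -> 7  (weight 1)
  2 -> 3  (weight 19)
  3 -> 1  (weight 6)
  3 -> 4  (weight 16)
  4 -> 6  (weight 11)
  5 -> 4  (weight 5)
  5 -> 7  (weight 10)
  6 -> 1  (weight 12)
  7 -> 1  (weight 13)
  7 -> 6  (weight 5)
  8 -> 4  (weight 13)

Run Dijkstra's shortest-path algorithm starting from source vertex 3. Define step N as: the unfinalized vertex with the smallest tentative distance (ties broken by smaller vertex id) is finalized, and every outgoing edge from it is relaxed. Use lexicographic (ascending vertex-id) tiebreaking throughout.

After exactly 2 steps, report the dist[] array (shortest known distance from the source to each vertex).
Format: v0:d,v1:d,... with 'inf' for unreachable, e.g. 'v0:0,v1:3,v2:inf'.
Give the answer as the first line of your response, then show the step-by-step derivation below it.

v0:inf,v1:6,v2:inf,v3:0,v4:16,v5:inf,v6:inf,v7:inf,v8:inf

step 1: dist = v0:inf,v1:6,v2:inf,v3:0,v4:16,v5:inf,v6:inf,v7:inf,v8:inf
step 2: dist = v0:inf,v1:6,v2:inf,v3:0,v4:16,v5:inf,v6:inf,v7:inf,v8:inf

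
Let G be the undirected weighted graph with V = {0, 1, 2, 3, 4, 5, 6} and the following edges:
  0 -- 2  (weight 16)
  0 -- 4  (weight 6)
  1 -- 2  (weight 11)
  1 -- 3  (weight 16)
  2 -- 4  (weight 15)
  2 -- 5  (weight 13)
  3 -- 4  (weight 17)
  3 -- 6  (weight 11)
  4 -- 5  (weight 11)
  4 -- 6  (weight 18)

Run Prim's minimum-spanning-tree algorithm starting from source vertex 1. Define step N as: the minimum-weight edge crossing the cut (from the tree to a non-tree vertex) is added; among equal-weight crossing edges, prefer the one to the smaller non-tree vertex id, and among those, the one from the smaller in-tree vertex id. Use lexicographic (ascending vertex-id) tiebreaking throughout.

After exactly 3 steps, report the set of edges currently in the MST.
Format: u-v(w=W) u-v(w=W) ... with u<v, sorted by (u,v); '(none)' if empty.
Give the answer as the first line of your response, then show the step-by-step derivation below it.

1-2(w=11) 2-5(w=13) 4-5(w=11)

step 1: add edge 1-2 (w=11); MST = {1-2(w=11)}
step 2: add edge 2-5 (w=13); MST = {1-2(w=11) 2-5(w=13)}
step 3: add edge 4-5 (w=11); MST = {1-2(w=11) 2-5(w=13) 4-5(w=11)}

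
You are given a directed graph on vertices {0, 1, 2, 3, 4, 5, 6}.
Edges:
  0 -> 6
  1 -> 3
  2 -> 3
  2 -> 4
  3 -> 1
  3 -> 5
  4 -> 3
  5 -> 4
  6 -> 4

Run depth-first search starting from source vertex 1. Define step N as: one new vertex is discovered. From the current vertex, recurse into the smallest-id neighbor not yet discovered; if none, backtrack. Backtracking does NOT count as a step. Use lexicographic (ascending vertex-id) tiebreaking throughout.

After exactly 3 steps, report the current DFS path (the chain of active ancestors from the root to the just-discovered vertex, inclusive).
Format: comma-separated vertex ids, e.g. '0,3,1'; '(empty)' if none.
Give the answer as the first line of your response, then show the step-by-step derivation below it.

1,3,5

step 1: discover 1; path=1; order=1
step 2: discover 3; path=1>3; order=1,3
step 3: discover 5; path=1>3>5; order=1,3,5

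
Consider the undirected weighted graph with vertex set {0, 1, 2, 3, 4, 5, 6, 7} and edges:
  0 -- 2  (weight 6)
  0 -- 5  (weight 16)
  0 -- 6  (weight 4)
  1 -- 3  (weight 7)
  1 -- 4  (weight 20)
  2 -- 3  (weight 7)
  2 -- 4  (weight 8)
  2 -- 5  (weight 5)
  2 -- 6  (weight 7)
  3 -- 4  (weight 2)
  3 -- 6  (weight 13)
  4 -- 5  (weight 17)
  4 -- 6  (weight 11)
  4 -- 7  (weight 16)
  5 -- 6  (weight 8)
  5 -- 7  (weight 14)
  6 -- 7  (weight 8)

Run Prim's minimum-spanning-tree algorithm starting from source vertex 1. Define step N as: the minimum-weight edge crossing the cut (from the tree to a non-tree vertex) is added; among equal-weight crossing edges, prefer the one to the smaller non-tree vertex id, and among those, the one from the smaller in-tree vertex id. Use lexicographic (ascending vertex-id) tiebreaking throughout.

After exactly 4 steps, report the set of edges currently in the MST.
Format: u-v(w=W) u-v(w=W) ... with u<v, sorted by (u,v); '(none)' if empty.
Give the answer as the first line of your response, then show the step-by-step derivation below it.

1-3(w=7) 2-3(w=7) 2-5(w=5) 3-4(w=2)

step 1: add edge 1-3 (w=7); MST = {1-3(w=7)}
step 2: add edge 3-4 (w=2); MST = {1-3(w=7) 3-4(w=2)}
step 3: add edge 2-3 (w=7); MST = {1-3(w=7) 2-3(w=7) 3-4(w=2)}
step 4: add edge 2-5 (w=5); MST = {1-3(w=7) 2-3(w=7) 2-5(w=5) 3-4(w=2)}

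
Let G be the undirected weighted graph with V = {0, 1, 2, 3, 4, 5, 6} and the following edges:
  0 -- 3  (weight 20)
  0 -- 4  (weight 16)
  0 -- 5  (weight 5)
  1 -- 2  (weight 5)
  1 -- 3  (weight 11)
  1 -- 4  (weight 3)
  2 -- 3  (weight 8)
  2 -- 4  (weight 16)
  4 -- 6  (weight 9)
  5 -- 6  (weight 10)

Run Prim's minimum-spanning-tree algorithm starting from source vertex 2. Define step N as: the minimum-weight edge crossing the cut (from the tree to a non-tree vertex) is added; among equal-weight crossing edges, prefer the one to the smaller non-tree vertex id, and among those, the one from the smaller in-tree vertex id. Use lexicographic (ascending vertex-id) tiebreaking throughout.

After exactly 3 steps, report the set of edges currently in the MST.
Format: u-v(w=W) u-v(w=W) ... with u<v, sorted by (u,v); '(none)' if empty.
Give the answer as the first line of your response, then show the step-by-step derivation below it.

1-2(w=5) 1-4(w=3) 2-3(w=8)

step 1: add edge 1-2 (w=5); MST = {1-2(w=5)}
step 2: add edge 1-4 (w=3); MST = {1-2(w=5) 1-4(w=3)}
step 3: add edge 2-3 (w=8); MST = {1-2(w=5) 1-4(w=3) 2-3(w=8)}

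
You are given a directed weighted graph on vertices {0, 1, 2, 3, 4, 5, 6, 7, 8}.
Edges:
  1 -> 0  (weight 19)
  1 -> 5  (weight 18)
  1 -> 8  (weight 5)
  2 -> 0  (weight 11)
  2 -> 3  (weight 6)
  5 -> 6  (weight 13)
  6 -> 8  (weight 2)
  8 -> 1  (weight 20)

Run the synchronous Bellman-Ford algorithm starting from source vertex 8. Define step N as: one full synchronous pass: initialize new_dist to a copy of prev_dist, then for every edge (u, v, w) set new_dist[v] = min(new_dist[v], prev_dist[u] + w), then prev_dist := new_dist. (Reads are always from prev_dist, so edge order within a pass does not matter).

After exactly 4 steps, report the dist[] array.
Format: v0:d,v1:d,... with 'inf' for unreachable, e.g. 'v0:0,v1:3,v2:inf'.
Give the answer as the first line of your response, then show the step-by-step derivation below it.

v0:39,v1:20,v2:inf,v3:inf,v4:inf,v5:38,v6:51,v7:inf,v8:0

step 1: dist = v0:inf,v1:20,v2:inf,v3:inf,v4:inf,v5:inf,v6:inf,v7:inf,v8:0
step 2: dist = v0:39,v1:20,v2:inf,v3:inf,v4:inf,v5:38,v6:inf,v7:inf,v8:0
step 3: dist = v0:39,v1:20,v2:inf,v3:inf,v4:inf,v5:38,v6:51,v7:inf,v8:0
step 4: dist = v0:39,v1:20,v2:inf,v3:inf,v4:inf,v5:38,v6:51,v7:inf,v8:0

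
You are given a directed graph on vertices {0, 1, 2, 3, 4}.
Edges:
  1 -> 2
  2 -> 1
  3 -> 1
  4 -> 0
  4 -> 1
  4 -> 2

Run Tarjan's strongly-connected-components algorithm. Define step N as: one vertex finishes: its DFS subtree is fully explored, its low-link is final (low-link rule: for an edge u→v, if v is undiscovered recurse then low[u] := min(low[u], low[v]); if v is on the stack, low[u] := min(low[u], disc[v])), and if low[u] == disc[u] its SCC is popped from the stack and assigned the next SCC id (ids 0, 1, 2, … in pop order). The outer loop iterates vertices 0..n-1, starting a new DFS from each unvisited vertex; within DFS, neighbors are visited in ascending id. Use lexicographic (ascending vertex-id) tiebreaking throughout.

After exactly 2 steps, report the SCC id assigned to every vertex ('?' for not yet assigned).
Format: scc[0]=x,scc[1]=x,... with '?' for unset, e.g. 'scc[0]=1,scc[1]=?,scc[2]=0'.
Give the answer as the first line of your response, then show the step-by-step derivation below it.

scc[0]=0,scc[1]=?,scc[2]=?,scc[3]=?,scc[4]=?

step 1: low=(low[0]=0,low[1]=?,low[2]=?,low[3]=?,low[4]=?); scc=(scc[0]=0,scc[1]=?,scc[2]=?,scc[3]=?,scc[4]=?)
step 2: low=(low[0]=0,low[1]=1,low[2]=1,low[3]=?,low[4]=?); scc=(scc[0]=0,scc[1]=?,scc[2]=?,scc[3]=?,scc[4]=?)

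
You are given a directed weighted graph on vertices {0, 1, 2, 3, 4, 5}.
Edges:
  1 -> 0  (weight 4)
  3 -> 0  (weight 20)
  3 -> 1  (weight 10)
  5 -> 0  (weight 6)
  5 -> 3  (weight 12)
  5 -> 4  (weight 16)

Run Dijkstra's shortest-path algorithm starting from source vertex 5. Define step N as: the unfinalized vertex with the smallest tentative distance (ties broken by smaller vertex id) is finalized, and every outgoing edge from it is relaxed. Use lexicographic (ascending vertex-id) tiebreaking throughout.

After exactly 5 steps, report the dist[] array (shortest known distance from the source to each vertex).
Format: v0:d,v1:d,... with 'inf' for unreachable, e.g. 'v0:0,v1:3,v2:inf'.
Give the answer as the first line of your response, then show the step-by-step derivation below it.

v0:6,v1:22,v2:inf,v3:12,v4:16,v5:0

step 1: dist = v0:6,v1:inf,v2:inf,v3:12,v4:16,v5:0
step 2: dist = v0:6,v1:inf,v2:inf,v3:12,v4:16,v5:0
step 3: dist = v0:6,v1:22,v2:inf,v3:12,v4:16,v5:0
step 4: dist = v0:6,v1:22,v2:inf,v3:12,v4:16,v5:0
step 5: dist = v0:6,v1:22,v2:inf,v3:12,v4:16,v5:0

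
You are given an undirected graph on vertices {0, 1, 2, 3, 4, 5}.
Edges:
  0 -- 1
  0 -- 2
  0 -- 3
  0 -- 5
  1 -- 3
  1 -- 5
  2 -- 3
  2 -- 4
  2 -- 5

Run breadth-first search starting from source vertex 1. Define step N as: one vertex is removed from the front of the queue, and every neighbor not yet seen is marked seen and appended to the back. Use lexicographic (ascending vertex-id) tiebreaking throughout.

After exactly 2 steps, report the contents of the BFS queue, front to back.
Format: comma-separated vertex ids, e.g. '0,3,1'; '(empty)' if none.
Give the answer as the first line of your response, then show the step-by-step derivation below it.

3,5,2

step 1: dequeue 1; queue=[0,3,5]; order=1
step 2: dequeue 0; queue=[3,5,2]; order=1,0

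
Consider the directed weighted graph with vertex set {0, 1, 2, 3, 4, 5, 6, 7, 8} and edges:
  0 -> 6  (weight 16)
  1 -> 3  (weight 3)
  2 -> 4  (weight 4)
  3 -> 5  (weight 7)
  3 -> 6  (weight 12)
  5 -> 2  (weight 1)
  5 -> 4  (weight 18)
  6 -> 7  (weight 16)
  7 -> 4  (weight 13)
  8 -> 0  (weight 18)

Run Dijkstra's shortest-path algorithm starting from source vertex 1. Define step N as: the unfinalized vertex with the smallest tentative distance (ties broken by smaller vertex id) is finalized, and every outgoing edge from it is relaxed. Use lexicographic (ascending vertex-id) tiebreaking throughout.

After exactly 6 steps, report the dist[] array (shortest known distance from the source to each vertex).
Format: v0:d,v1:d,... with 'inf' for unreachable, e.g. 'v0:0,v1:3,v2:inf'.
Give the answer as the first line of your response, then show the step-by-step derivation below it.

v0:inf,v1:0,v2:11,v3:3,v4:15,v5:10,v6:15,v7:31,v8:inf

step 1: dist = v0:inf,v1:0,v2:inf,v3:3,v4:inf,v5:inf,v6:inf,v7:inf,v8:inf
step 2: dist = v0:inf,v1:0,v2:inf,v3:3,v4:inf,v5:10,v6:15,v7:inf,v8:inf
step 3: dist = v0:inf,v1:0,v2:11,v3:3,v4:28,v5:10,v6:15,v7:inf,v8:inf
step 4: dist = v0:inf,v1:0,v2:11,v3:3,v4:15,v5:10,v6:15,v7:inf,v8:inf
step 5: dist = v0:inf,v1:0,v2:11,v3:3,v4:15,v5:10,v6:15,v7:inf,v8:inf
step 6: dist = v0:inf,v1:0,v2:11,v3:3,v4:15,v5:10,v6:15,v7:31,v8:inf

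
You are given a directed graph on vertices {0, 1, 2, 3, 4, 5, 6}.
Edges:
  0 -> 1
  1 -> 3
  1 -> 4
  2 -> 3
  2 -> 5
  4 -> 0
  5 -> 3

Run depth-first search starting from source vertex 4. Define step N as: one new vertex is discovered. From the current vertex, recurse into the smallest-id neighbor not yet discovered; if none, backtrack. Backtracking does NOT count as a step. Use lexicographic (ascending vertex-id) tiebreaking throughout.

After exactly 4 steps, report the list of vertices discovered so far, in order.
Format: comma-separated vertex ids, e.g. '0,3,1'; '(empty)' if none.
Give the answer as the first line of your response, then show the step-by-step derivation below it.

4,0,1,3

step 1: discover 4; path=4; order=4
step 2: discover 0; path=4>0; order=4,0
step 3: discover 1; path=4>0>1; order=4,0,1
step 4: discover 3; path=4>0>1>3; order=4,0,1,3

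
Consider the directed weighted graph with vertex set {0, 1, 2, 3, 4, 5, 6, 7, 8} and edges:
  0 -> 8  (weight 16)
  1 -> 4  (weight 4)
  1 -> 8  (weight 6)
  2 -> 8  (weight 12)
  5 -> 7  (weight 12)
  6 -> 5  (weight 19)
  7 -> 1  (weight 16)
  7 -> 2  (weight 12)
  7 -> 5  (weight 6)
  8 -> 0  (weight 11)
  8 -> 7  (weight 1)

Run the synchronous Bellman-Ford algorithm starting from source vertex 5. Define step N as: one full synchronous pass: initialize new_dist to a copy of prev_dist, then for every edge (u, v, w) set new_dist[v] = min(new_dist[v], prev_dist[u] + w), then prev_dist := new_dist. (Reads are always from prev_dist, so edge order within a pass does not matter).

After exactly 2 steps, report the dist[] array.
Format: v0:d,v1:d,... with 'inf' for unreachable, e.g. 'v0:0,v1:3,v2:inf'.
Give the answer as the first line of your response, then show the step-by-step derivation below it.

v0:inf,v1:28,v2:24,v3:inf,v4:inf,v5:0,v6:inf,v7:12,v8:inf

step 1: dist = v0:inf,v1:inf,v2:inf,v3:inf,v4:inf,v5:0,v6:inf,v7:12,v8:inf
step 2: dist = v0:inf,v1:28,v2:24,v3:inf,v4:inf,v5:0,v6:inf,v7:12,v8:inf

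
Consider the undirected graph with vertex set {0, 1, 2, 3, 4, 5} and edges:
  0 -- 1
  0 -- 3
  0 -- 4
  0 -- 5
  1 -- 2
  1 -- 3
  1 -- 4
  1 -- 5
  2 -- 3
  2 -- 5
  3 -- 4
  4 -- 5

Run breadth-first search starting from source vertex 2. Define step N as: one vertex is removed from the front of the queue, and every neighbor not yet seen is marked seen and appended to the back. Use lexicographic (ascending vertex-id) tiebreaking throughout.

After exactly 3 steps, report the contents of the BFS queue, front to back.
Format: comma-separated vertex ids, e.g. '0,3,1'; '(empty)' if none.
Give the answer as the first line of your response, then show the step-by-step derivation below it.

5,0,4

step 1: dequeue 2; queue=[1,3,5]; order=2
step 2: dequeue 1; queue=[3,5,0,4]; order=2,1
step 3: dequeue 3; queue=[5,0,4]; order=2,1,3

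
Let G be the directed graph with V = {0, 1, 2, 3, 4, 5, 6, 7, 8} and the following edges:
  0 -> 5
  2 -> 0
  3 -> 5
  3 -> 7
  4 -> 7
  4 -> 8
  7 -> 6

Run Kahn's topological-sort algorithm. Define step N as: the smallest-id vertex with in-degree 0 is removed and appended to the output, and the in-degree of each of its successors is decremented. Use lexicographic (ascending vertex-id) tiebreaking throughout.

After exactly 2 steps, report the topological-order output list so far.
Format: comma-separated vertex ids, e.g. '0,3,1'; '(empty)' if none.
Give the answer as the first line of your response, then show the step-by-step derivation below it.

1,2

step 1: output 1; order=[1]; indeg=(1,0,0,0,0,2,1,2,1)
step 2: output 2; order=[1,2]; indeg=(0,0,0,0,0,2,1,2,1)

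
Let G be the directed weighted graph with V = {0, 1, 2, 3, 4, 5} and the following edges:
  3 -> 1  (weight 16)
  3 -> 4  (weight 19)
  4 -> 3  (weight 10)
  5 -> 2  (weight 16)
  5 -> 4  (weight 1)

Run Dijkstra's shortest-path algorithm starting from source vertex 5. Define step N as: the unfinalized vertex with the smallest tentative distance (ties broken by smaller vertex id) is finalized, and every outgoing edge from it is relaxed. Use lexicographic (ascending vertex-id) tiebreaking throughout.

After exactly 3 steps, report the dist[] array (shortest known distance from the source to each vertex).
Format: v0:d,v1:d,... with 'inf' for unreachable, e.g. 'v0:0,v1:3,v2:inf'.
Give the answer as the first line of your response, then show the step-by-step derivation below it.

v0:inf,v1:27,v2:16,v3:11,v4:1,v5:0

step 1: dist = v0:inf,v1:inf,v2:16,v3:inf,v4:1,v5:0
step 2: dist = v0:inf,v1:inf,v2:16,v3:11,v4:1,v5:0
step 3: dist = v0:inf,v1:27,v2:16,v3:11,v4:1,v5:0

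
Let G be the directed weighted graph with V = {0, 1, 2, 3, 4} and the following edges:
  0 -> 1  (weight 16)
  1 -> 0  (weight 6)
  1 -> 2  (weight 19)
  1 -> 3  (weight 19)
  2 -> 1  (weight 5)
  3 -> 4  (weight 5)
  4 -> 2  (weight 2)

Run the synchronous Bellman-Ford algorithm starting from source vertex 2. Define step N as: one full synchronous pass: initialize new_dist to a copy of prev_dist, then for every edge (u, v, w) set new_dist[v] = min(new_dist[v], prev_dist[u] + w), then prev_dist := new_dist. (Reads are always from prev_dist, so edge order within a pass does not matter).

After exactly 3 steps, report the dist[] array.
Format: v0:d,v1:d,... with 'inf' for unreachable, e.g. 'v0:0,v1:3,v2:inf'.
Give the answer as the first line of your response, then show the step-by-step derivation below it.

v0:11,v1:5,v2:0,v3:24,v4:29

step 1: dist = v0:inf,v1:5,v2:0,v3:inf,v4:inf
step 2: dist = v0:11,v1:5,v2:0,v3:24,v4:inf
step 3: dist = v0:11,v1:5,v2:0,v3:24,v4:29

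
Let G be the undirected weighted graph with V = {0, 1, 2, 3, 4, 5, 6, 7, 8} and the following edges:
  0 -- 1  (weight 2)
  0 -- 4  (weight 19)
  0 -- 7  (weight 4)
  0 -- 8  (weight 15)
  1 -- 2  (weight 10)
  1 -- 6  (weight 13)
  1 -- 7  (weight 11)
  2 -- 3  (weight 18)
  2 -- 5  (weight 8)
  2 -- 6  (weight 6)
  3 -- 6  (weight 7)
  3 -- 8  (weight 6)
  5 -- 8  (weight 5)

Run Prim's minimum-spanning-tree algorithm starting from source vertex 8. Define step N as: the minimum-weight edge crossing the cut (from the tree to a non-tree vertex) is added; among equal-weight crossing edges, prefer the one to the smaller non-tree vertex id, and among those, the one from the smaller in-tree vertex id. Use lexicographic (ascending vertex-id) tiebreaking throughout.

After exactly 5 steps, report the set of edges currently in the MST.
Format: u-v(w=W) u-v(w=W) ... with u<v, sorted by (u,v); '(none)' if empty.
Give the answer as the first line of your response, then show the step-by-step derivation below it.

1-2(w=10) 2-6(w=6) 3-6(w=7) 3-8(w=6) 5-8(w=5)

step 1: add edge 5-8 (w=5); MST = {5-8(w=5)}
step 2: add edge 3-8 (w=6); MST = {3-8(w=6) 5-8(w=5)}
step 3: add edge 3-6 (w=7); MST = {3-6(w=7) 3-8(w=6) 5-8(w=5)}
step 4: add edge 2-6 (w=6); MST = {2-6(w=6) 3-6(w=7) 3-8(w=6) 5-8(w=5)}
step 5: add edge 1-2 (w=10); MST = {1-2(w=10) 2-6(w=6) 3-6(w=7) 3-8(w=6) 5-8(w=5)}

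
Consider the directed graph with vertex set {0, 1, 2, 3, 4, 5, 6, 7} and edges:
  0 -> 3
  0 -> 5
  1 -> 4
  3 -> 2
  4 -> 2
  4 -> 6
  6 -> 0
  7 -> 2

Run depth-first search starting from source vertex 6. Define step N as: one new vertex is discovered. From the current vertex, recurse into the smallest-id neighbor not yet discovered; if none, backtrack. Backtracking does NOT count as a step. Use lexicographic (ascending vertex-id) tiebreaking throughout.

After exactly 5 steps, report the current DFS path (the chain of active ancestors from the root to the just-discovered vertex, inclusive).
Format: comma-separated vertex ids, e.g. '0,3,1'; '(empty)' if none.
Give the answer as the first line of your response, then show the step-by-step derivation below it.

6,0,5

step 1: discover 6; path=6; order=6
step 2: discover 0; path=6>0; order=6,0
step 3: discover 3; path=6>0>3; order=6,0,3
step 4: discover 2; path=6>0>3>2; order=6,0,3,2
step 5: discover 5; path=6>0>5; order=6,0,3,2,5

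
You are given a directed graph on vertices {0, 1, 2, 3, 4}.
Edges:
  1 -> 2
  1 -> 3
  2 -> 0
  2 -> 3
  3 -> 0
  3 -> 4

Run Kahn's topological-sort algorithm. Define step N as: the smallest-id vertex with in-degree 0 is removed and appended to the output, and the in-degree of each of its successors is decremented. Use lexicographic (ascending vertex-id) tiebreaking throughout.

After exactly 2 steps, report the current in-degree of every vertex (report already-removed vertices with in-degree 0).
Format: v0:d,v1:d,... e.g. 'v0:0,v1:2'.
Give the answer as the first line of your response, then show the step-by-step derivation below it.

v0:1,v1:0,v2:0,v3:0,v4:1

step 1: output 1; order=[1]; indeg=(2,0,0,1,1)
step 2: output 2; order=[1,2]; indeg=(1,0,0,0,1)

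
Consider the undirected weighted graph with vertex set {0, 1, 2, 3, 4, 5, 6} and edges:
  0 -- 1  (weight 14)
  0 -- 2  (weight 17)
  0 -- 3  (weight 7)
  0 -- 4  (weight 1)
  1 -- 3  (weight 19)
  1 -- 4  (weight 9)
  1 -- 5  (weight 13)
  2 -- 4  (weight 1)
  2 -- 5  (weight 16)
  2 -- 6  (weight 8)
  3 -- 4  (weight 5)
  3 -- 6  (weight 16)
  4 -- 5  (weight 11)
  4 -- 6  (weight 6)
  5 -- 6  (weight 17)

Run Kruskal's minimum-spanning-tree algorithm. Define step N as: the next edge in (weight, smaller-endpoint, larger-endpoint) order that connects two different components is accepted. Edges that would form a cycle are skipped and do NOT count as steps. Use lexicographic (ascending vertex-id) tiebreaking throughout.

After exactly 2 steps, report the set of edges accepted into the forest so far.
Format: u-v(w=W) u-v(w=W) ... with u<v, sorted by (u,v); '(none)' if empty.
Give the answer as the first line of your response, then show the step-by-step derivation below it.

0-4(w=1) 2-4(w=1)

step 1: add edge 0-4 (w=1); MST = {0-4(w=1)}
step 2: add edge 2-4 (w=1); MST = {0-4(w=1) 2-4(w=1)}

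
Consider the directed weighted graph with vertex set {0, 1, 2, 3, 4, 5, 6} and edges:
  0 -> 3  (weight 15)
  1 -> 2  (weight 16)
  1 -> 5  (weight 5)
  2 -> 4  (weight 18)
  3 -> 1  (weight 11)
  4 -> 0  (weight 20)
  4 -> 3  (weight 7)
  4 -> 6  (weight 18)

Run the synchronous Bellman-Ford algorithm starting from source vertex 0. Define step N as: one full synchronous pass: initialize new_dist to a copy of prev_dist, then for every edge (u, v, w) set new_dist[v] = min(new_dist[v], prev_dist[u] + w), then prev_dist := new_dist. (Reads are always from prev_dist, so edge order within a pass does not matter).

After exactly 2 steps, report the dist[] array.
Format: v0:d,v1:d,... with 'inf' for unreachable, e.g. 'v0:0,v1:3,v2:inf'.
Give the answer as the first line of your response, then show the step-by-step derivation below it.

v0:0,v1:26,v2:inf,v3:15,v4:inf,v5:inf,v6:inf

step 1: dist = v0:0,v1:inf,v2:inf,v3:15,v4:inf,v5:inf,v6:inf
step 2: dist = v0:0,v1:26,v2:inf,v3:15,v4:inf,v5:inf,v6:inf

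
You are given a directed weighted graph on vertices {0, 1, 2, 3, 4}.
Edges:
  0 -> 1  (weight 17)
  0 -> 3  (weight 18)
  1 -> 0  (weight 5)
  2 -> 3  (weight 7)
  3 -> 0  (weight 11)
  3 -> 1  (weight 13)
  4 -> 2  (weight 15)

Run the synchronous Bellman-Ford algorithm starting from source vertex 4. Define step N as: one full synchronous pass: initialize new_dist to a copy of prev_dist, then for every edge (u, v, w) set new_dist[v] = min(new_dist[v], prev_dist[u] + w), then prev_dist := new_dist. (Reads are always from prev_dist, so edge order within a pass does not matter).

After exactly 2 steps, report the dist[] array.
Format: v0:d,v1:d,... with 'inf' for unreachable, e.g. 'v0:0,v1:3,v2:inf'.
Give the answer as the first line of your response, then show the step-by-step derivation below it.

v0:inf,v1:inf,v2:15,v3:22,v4:0

step 1: dist = v0:inf,v1:inf,v2:15,v3:inf,v4:0
step 2: dist = v0:inf,v1:inf,v2:15,v3:22,v4:0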